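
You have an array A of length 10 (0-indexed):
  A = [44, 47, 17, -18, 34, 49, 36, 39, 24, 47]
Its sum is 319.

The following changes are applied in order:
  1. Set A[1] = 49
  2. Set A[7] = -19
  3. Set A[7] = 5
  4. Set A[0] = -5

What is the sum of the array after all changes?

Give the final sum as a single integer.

Initial sum: 319
Change 1: A[1] 47 -> 49, delta = 2, sum = 321
Change 2: A[7] 39 -> -19, delta = -58, sum = 263
Change 3: A[7] -19 -> 5, delta = 24, sum = 287
Change 4: A[0] 44 -> -5, delta = -49, sum = 238

Answer: 238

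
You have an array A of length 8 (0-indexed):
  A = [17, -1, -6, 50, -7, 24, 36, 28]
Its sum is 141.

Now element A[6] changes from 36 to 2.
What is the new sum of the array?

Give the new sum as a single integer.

Old value at index 6: 36
New value at index 6: 2
Delta = 2 - 36 = -34
New sum = old_sum + delta = 141 + (-34) = 107

Answer: 107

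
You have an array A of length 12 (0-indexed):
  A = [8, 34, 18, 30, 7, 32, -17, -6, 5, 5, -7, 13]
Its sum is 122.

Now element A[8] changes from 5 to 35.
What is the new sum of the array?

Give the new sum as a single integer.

Old value at index 8: 5
New value at index 8: 35
Delta = 35 - 5 = 30
New sum = old_sum + delta = 122 + (30) = 152

Answer: 152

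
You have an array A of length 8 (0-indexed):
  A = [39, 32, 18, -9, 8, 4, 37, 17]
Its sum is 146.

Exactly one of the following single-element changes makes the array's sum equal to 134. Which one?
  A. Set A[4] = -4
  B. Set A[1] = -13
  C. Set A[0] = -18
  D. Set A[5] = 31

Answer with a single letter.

Option A: A[4] 8->-4, delta=-12, new_sum=146+(-12)=134 <-- matches target
Option B: A[1] 32->-13, delta=-45, new_sum=146+(-45)=101
Option C: A[0] 39->-18, delta=-57, new_sum=146+(-57)=89
Option D: A[5] 4->31, delta=27, new_sum=146+(27)=173

Answer: A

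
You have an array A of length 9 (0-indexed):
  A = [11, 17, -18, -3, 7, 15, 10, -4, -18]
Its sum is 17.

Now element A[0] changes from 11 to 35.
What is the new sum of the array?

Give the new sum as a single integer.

Old value at index 0: 11
New value at index 0: 35
Delta = 35 - 11 = 24
New sum = old_sum + delta = 17 + (24) = 41

Answer: 41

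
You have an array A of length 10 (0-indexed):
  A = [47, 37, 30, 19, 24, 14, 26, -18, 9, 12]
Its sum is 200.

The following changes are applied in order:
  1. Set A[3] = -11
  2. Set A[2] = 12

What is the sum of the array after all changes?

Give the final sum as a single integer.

Answer: 152

Derivation:
Initial sum: 200
Change 1: A[3] 19 -> -11, delta = -30, sum = 170
Change 2: A[2] 30 -> 12, delta = -18, sum = 152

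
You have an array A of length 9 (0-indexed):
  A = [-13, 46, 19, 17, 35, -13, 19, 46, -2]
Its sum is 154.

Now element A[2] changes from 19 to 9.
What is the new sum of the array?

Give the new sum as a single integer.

Answer: 144

Derivation:
Old value at index 2: 19
New value at index 2: 9
Delta = 9 - 19 = -10
New sum = old_sum + delta = 154 + (-10) = 144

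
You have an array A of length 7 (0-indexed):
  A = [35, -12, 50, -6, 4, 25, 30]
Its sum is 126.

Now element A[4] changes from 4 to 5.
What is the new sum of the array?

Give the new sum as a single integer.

Old value at index 4: 4
New value at index 4: 5
Delta = 5 - 4 = 1
New sum = old_sum + delta = 126 + (1) = 127

Answer: 127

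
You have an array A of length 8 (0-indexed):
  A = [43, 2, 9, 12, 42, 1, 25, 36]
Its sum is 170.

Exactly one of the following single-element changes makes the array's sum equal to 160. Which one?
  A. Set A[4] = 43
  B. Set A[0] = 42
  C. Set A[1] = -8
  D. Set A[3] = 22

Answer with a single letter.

Answer: C

Derivation:
Option A: A[4] 42->43, delta=1, new_sum=170+(1)=171
Option B: A[0] 43->42, delta=-1, new_sum=170+(-1)=169
Option C: A[1] 2->-8, delta=-10, new_sum=170+(-10)=160 <-- matches target
Option D: A[3] 12->22, delta=10, new_sum=170+(10)=180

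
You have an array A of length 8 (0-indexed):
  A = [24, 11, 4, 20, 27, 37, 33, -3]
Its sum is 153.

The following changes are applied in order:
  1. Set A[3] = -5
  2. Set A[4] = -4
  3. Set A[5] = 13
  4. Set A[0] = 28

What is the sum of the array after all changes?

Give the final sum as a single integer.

Answer: 77

Derivation:
Initial sum: 153
Change 1: A[3] 20 -> -5, delta = -25, sum = 128
Change 2: A[4] 27 -> -4, delta = -31, sum = 97
Change 3: A[5] 37 -> 13, delta = -24, sum = 73
Change 4: A[0] 24 -> 28, delta = 4, sum = 77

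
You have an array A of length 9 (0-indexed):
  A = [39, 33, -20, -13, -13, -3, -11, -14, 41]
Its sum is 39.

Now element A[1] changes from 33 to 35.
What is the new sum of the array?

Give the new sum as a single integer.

Old value at index 1: 33
New value at index 1: 35
Delta = 35 - 33 = 2
New sum = old_sum + delta = 39 + (2) = 41

Answer: 41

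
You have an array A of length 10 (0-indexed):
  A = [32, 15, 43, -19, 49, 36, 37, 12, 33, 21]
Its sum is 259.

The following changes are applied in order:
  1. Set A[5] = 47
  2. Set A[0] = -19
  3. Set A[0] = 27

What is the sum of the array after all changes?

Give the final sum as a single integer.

Initial sum: 259
Change 1: A[5] 36 -> 47, delta = 11, sum = 270
Change 2: A[0] 32 -> -19, delta = -51, sum = 219
Change 3: A[0] -19 -> 27, delta = 46, sum = 265

Answer: 265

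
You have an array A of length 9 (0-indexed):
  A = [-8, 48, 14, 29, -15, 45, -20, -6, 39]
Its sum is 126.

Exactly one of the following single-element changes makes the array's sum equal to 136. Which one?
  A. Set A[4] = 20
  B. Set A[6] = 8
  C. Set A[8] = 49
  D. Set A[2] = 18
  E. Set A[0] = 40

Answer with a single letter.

Option A: A[4] -15->20, delta=35, new_sum=126+(35)=161
Option B: A[6] -20->8, delta=28, new_sum=126+(28)=154
Option C: A[8] 39->49, delta=10, new_sum=126+(10)=136 <-- matches target
Option D: A[2] 14->18, delta=4, new_sum=126+(4)=130
Option E: A[0] -8->40, delta=48, new_sum=126+(48)=174

Answer: C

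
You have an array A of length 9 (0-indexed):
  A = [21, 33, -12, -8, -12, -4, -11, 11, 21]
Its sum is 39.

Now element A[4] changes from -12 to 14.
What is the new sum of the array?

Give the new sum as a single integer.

Answer: 65

Derivation:
Old value at index 4: -12
New value at index 4: 14
Delta = 14 - -12 = 26
New sum = old_sum + delta = 39 + (26) = 65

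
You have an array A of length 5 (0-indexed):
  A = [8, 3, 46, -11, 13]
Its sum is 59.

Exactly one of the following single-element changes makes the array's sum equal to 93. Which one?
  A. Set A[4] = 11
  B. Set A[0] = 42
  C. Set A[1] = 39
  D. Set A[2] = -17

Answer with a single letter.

Option A: A[4] 13->11, delta=-2, new_sum=59+(-2)=57
Option B: A[0] 8->42, delta=34, new_sum=59+(34)=93 <-- matches target
Option C: A[1] 3->39, delta=36, new_sum=59+(36)=95
Option D: A[2] 46->-17, delta=-63, new_sum=59+(-63)=-4

Answer: B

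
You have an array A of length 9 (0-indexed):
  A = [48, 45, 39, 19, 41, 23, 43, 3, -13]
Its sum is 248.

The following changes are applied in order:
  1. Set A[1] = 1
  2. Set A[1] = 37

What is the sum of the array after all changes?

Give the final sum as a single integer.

Answer: 240

Derivation:
Initial sum: 248
Change 1: A[1] 45 -> 1, delta = -44, sum = 204
Change 2: A[1] 1 -> 37, delta = 36, sum = 240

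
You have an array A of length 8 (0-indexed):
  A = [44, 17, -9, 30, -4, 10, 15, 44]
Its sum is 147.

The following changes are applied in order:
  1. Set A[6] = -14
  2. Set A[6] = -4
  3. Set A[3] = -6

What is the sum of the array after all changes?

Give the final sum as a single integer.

Answer: 92

Derivation:
Initial sum: 147
Change 1: A[6] 15 -> -14, delta = -29, sum = 118
Change 2: A[6] -14 -> -4, delta = 10, sum = 128
Change 3: A[3] 30 -> -6, delta = -36, sum = 92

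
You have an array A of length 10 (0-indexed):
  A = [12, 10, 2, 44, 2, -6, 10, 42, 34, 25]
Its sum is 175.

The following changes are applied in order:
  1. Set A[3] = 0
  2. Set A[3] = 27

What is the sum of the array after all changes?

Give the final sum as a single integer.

Initial sum: 175
Change 1: A[3] 44 -> 0, delta = -44, sum = 131
Change 2: A[3] 0 -> 27, delta = 27, sum = 158

Answer: 158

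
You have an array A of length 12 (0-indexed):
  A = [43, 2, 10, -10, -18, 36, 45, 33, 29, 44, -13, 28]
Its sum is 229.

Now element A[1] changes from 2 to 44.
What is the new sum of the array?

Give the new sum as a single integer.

Answer: 271

Derivation:
Old value at index 1: 2
New value at index 1: 44
Delta = 44 - 2 = 42
New sum = old_sum + delta = 229 + (42) = 271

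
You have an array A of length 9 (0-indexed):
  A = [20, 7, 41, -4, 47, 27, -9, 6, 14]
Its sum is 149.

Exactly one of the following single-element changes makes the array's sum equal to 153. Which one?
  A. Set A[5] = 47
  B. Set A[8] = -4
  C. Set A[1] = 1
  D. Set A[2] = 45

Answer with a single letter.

Answer: D

Derivation:
Option A: A[5] 27->47, delta=20, new_sum=149+(20)=169
Option B: A[8] 14->-4, delta=-18, new_sum=149+(-18)=131
Option C: A[1] 7->1, delta=-6, new_sum=149+(-6)=143
Option D: A[2] 41->45, delta=4, new_sum=149+(4)=153 <-- matches target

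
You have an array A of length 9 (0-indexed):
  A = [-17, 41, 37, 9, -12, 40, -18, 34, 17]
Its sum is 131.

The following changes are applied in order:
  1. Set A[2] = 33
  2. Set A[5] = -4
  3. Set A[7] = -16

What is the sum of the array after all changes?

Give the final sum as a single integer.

Answer: 33

Derivation:
Initial sum: 131
Change 1: A[2] 37 -> 33, delta = -4, sum = 127
Change 2: A[5] 40 -> -4, delta = -44, sum = 83
Change 3: A[7] 34 -> -16, delta = -50, sum = 33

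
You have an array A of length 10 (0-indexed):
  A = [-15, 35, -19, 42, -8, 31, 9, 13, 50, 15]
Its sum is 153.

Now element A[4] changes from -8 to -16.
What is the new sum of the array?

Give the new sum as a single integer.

Answer: 145

Derivation:
Old value at index 4: -8
New value at index 4: -16
Delta = -16 - -8 = -8
New sum = old_sum + delta = 153 + (-8) = 145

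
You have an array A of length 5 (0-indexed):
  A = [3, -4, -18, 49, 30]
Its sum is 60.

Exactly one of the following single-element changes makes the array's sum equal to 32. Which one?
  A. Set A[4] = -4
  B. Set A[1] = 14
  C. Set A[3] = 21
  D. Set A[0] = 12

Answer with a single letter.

Option A: A[4] 30->-4, delta=-34, new_sum=60+(-34)=26
Option B: A[1] -4->14, delta=18, new_sum=60+(18)=78
Option C: A[3] 49->21, delta=-28, new_sum=60+(-28)=32 <-- matches target
Option D: A[0] 3->12, delta=9, new_sum=60+(9)=69

Answer: C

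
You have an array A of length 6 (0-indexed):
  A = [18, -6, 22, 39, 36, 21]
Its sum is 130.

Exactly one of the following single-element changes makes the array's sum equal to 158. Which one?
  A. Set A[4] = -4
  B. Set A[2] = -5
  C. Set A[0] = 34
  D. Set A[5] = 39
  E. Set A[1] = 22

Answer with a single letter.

Answer: E

Derivation:
Option A: A[4] 36->-4, delta=-40, new_sum=130+(-40)=90
Option B: A[2] 22->-5, delta=-27, new_sum=130+(-27)=103
Option C: A[0] 18->34, delta=16, new_sum=130+(16)=146
Option D: A[5] 21->39, delta=18, new_sum=130+(18)=148
Option E: A[1] -6->22, delta=28, new_sum=130+(28)=158 <-- matches target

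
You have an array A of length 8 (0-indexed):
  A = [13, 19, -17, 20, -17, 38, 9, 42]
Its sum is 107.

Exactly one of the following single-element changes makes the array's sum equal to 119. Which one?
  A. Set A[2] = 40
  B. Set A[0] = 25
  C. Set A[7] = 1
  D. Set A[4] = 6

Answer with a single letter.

Option A: A[2] -17->40, delta=57, new_sum=107+(57)=164
Option B: A[0] 13->25, delta=12, new_sum=107+(12)=119 <-- matches target
Option C: A[7] 42->1, delta=-41, new_sum=107+(-41)=66
Option D: A[4] -17->6, delta=23, new_sum=107+(23)=130

Answer: B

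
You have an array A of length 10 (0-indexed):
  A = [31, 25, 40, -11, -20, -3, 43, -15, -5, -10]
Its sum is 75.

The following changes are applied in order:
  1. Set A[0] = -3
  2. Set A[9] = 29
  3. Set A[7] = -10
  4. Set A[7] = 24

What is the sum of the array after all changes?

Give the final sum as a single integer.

Answer: 119

Derivation:
Initial sum: 75
Change 1: A[0] 31 -> -3, delta = -34, sum = 41
Change 2: A[9] -10 -> 29, delta = 39, sum = 80
Change 3: A[7] -15 -> -10, delta = 5, sum = 85
Change 4: A[7] -10 -> 24, delta = 34, sum = 119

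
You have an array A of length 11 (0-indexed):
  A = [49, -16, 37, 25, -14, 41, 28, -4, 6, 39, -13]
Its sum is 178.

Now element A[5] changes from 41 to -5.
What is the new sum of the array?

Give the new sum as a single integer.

Answer: 132

Derivation:
Old value at index 5: 41
New value at index 5: -5
Delta = -5 - 41 = -46
New sum = old_sum + delta = 178 + (-46) = 132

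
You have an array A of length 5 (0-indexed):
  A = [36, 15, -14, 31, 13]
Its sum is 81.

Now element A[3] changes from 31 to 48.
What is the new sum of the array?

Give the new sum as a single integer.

Old value at index 3: 31
New value at index 3: 48
Delta = 48 - 31 = 17
New sum = old_sum + delta = 81 + (17) = 98

Answer: 98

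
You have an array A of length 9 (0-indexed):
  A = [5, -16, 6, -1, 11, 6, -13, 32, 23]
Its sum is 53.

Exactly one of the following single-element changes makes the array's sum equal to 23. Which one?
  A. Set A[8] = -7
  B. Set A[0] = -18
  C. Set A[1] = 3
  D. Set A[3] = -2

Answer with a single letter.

Option A: A[8] 23->-7, delta=-30, new_sum=53+(-30)=23 <-- matches target
Option B: A[0] 5->-18, delta=-23, new_sum=53+(-23)=30
Option C: A[1] -16->3, delta=19, new_sum=53+(19)=72
Option D: A[3] -1->-2, delta=-1, new_sum=53+(-1)=52

Answer: A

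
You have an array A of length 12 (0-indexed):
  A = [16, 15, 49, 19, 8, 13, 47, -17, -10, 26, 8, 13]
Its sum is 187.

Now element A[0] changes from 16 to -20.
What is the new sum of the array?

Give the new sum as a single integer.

Answer: 151

Derivation:
Old value at index 0: 16
New value at index 0: -20
Delta = -20 - 16 = -36
New sum = old_sum + delta = 187 + (-36) = 151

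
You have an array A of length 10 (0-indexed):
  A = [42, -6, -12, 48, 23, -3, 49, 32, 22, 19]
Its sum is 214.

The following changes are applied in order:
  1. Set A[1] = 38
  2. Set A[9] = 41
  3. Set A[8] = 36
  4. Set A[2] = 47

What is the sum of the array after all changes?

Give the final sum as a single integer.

Initial sum: 214
Change 1: A[1] -6 -> 38, delta = 44, sum = 258
Change 2: A[9] 19 -> 41, delta = 22, sum = 280
Change 3: A[8] 22 -> 36, delta = 14, sum = 294
Change 4: A[2] -12 -> 47, delta = 59, sum = 353

Answer: 353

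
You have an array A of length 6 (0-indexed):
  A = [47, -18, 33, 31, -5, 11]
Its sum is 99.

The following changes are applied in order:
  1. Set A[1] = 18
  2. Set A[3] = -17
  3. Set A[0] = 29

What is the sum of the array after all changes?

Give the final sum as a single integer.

Initial sum: 99
Change 1: A[1] -18 -> 18, delta = 36, sum = 135
Change 2: A[3] 31 -> -17, delta = -48, sum = 87
Change 3: A[0] 47 -> 29, delta = -18, sum = 69

Answer: 69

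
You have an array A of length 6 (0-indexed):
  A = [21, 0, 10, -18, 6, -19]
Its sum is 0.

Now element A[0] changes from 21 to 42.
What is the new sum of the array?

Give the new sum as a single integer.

Answer: 21

Derivation:
Old value at index 0: 21
New value at index 0: 42
Delta = 42 - 21 = 21
New sum = old_sum + delta = 0 + (21) = 21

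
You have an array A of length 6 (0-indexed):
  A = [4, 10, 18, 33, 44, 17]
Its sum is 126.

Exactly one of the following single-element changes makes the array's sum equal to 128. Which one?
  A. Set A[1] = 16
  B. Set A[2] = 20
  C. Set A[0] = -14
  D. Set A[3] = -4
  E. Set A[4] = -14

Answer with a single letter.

Option A: A[1] 10->16, delta=6, new_sum=126+(6)=132
Option B: A[2] 18->20, delta=2, new_sum=126+(2)=128 <-- matches target
Option C: A[0] 4->-14, delta=-18, new_sum=126+(-18)=108
Option D: A[3] 33->-4, delta=-37, new_sum=126+(-37)=89
Option E: A[4] 44->-14, delta=-58, new_sum=126+(-58)=68

Answer: B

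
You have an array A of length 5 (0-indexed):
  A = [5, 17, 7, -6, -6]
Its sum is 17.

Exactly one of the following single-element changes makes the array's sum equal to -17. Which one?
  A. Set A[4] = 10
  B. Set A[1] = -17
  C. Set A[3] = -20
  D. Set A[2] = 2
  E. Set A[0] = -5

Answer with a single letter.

Answer: B

Derivation:
Option A: A[4] -6->10, delta=16, new_sum=17+(16)=33
Option B: A[1] 17->-17, delta=-34, new_sum=17+(-34)=-17 <-- matches target
Option C: A[3] -6->-20, delta=-14, new_sum=17+(-14)=3
Option D: A[2] 7->2, delta=-5, new_sum=17+(-5)=12
Option E: A[0] 5->-5, delta=-10, new_sum=17+(-10)=7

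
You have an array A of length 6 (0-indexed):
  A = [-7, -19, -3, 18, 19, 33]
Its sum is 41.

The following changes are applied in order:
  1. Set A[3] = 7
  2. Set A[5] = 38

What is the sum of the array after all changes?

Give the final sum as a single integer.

Answer: 35

Derivation:
Initial sum: 41
Change 1: A[3] 18 -> 7, delta = -11, sum = 30
Change 2: A[5] 33 -> 38, delta = 5, sum = 35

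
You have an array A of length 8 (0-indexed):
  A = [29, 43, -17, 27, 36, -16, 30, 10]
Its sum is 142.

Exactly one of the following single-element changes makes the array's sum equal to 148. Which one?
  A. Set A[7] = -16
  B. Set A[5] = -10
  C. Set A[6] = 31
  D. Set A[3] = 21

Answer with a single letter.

Answer: B

Derivation:
Option A: A[7] 10->-16, delta=-26, new_sum=142+(-26)=116
Option B: A[5] -16->-10, delta=6, new_sum=142+(6)=148 <-- matches target
Option C: A[6] 30->31, delta=1, new_sum=142+(1)=143
Option D: A[3] 27->21, delta=-6, new_sum=142+(-6)=136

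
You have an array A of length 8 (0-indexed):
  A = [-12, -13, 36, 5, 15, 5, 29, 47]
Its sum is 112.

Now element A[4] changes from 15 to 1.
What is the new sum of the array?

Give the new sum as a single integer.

Answer: 98

Derivation:
Old value at index 4: 15
New value at index 4: 1
Delta = 1 - 15 = -14
New sum = old_sum + delta = 112 + (-14) = 98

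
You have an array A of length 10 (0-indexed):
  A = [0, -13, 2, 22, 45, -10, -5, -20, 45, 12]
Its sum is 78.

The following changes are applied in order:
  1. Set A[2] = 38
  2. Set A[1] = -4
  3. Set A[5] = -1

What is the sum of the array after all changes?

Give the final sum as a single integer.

Answer: 132

Derivation:
Initial sum: 78
Change 1: A[2] 2 -> 38, delta = 36, sum = 114
Change 2: A[1] -13 -> -4, delta = 9, sum = 123
Change 3: A[5] -10 -> -1, delta = 9, sum = 132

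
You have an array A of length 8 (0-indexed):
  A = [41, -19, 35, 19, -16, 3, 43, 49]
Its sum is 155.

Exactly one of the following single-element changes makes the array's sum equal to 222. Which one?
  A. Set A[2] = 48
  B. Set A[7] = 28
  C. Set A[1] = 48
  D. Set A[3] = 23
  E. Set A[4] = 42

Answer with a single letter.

Option A: A[2] 35->48, delta=13, new_sum=155+(13)=168
Option B: A[7] 49->28, delta=-21, new_sum=155+(-21)=134
Option C: A[1] -19->48, delta=67, new_sum=155+(67)=222 <-- matches target
Option D: A[3] 19->23, delta=4, new_sum=155+(4)=159
Option E: A[4] -16->42, delta=58, new_sum=155+(58)=213

Answer: C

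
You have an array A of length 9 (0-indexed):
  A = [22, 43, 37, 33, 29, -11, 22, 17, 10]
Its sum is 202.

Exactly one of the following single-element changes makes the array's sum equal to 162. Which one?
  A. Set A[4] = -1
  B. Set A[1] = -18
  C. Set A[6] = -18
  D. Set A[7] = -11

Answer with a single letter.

Option A: A[4] 29->-1, delta=-30, new_sum=202+(-30)=172
Option B: A[1] 43->-18, delta=-61, new_sum=202+(-61)=141
Option C: A[6] 22->-18, delta=-40, new_sum=202+(-40)=162 <-- matches target
Option D: A[7] 17->-11, delta=-28, new_sum=202+(-28)=174

Answer: C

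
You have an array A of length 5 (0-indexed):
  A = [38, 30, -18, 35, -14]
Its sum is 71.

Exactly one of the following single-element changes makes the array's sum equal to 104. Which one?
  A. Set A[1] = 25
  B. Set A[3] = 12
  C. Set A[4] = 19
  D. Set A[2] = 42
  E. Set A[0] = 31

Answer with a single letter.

Answer: C

Derivation:
Option A: A[1] 30->25, delta=-5, new_sum=71+(-5)=66
Option B: A[3] 35->12, delta=-23, new_sum=71+(-23)=48
Option C: A[4] -14->19, delta=33, new_sum=71+(33)=104 <-- matches target
Option D: A[2] -18->42, delta=60, new_sum=71+(60)=131
Option E: A[0] 38->31, delta=-7, new_sum=71+(-7)=64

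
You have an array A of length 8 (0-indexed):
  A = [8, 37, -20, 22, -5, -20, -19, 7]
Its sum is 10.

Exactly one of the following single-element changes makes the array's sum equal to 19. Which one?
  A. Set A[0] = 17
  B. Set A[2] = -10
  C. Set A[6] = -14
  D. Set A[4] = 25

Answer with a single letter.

Answer: A

Derivation:
Option A: A[0] 8->17, delta=9, new_sum=10+(9)=19 <-- matches target
Option B: A[2] -20->-10, delta=10, new_sum=10+(10)=20
Option C: A[6] -19->-14, delta=5, new_sum=10+(5)=15
Option D: A[4] -5->25, delta=30, new_sum=10+(30)=40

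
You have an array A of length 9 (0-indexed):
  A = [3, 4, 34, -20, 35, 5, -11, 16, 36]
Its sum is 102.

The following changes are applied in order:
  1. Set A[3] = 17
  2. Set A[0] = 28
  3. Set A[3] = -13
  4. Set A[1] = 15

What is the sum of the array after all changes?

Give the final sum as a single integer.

Initial sum: 102
Change 1: A[3] -20 -> 17, delta = 37, sum = 139
Change 2: A[0] 3 -> 28, delta = 25, sum = 164
Change 3: A[3] 17 -> -13, delta = -30, sum = 134
Change 4: A[1] 4 -> 15, delta = 11, sum = 145

Answer: 145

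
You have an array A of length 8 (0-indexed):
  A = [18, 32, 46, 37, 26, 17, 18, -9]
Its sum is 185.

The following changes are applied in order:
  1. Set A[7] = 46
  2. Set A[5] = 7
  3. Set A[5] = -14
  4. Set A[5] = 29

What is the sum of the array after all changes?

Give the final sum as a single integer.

Initial sum: 185
Change 1: A[7] -9 -> 46, delta = 55, sum = 240
Change 2: A[5] 17 -> 7, delta = -10, sum = 230
Change 3: A[5] 7 -> -14, delta = -21, sum = 209
Change 4: A[5] -14 -> 29, delta = 43, sum = 252

Answer: 252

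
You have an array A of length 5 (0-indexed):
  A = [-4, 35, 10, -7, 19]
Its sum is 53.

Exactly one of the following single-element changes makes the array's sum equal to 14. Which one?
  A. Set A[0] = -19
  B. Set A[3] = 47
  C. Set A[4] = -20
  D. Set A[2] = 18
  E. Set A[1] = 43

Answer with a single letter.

Answer: C

Derivation:
Option A: A[0] -4->-19, delta=-15, new_sum=53+(-15)=38
Option B: A[3] -7->47, delta=54, new_sum=53+(54)=107
Option C: A[4] 19->-20, delta=-39, new_sum=53+(-39)=14 <-- matches target
Option D: A[2] 10->18, delta=8, new_sum=53+(8)=61
Option E: A[1] 35->43, delta=8, new_sum=53+(8)=61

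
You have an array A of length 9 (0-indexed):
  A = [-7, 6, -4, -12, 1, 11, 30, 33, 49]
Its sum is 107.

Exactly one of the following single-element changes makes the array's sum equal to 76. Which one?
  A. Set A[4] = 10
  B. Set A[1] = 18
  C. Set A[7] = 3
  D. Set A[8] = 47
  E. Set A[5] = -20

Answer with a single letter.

Answer: E

Derivation:
Option A: A[4] 1->10, delta=9, new_sum=107+(9)=116
Option B: A[1] 6->18, delta=12, new_sum=107+(12)=119
Option C: A[7] 33->3, delta=-30, new_sum=107+(-30)=77
Option D: A[8] 49->47, delta=-2, new_sum=107+(-2)=105
Option E: A[5] 11->-20, delta=-31, new_sum=107+(-31)=76 <-- matches target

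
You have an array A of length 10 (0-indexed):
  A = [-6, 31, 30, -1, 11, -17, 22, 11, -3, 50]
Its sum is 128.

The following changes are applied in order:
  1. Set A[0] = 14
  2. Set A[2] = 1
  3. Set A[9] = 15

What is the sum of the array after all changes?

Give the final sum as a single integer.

Initial sum: 128
Change 1: A[0] -6 -> 14, delta = 20, sum = 148
Change 2: A[2] 30 -> 1, delta = -29, sum = 119
Change 3: A[9] 50 -> 15, delta = -35, sum = 84

Answer: 84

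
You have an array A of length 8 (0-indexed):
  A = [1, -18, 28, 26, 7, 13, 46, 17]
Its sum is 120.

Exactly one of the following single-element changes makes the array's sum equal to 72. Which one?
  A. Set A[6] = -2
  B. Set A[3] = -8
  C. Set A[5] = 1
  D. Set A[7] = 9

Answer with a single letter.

Option A: A[6] 46->-2, delta=-48, new_sum=120+(-48)=72 <-- matches target
Option B: A[3] 26->-8, delta=-34, new_sum=120+(-34)=86
Option C: A[5] 13->1, delta=-12, new_sum=120+(-12)=108
Option D: A[7] 17->9, delta=-8, new_sum=120+(-8)=112

Answer: A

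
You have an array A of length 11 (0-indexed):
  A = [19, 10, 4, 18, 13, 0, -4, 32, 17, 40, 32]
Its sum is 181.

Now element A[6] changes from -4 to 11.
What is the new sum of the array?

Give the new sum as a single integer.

Old value at index 6: -4
New value at index 6: 11
Delta = 11 - -4 = 15
New sum = old_sum + delta = 181 + (15) = 196

Answer: 196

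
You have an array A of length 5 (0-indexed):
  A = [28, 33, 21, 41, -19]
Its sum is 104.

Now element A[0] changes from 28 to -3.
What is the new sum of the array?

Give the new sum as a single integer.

Old value at index 0: 28
New value at index 0: -3
Delta = -3 - 28 = -31
New sum = old_sum + delta = 104 + (-31) = 73

Answer: 73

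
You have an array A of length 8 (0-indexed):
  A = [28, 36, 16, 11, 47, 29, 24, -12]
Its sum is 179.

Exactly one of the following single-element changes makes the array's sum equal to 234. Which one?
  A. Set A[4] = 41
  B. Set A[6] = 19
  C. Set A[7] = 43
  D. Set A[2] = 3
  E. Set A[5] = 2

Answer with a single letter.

Option A: A[4] 47->41, delta=-6, new_sum=179+(-6)=173
Option B: A[6] 24->19, delta=-5, new_sum=179+(-5)=174
Option C: A[7] -12->43, delta=55, new_sum=179+(55)=234 <-- matches target
Option D: A[2] 16->3, delta=-13, new_sum=179+(-13)=166
Option E: A[5] 29->2, delta=-27, new_sum=179+(-27)=152

Answer: C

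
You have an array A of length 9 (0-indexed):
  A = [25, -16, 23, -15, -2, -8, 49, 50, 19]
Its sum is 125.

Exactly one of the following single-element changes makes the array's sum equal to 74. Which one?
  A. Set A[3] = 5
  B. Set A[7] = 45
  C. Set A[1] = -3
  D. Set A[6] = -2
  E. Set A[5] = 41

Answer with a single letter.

Option A: A[3] -15->5, delta=20, new_sum=125+(20)=145
Option B: A[7] 50->45, delta=-5, new_sum=125+(-5)=120
Option C: A[1] -16->-3, delta=13, new_sum=125+(13)=138
Option D: A[6] 49->-2, delta=-51, new_sum=125+(-51)=74 <-- matches target
Option E: A[5] -8->41, delta=49, new_sum=125+(49)=174

Answer: D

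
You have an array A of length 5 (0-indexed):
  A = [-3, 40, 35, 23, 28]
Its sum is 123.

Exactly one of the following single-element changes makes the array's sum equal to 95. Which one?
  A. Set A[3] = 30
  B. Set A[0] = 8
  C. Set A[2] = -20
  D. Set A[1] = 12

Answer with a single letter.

Answer: D

Derivation:
Option A: A[3] 23->30, delta=7, new_sum=123+(7)=130
Option B: A[0] -3->8, delta=11, new_sum=123+(11)=134
Option C: A[2] 35->-20, delta=-55, new_sum=123+(-55)=68
Option D: A[1] 40->12, delta=-28, new_sum=123+(-28)=95 <-- matches target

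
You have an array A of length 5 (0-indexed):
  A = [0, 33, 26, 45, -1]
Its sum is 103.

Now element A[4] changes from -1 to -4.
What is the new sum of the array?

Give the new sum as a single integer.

Old value at index 4: -1
New value at index 4: -4
Delta = -4 - -1 = -3
New sum = old_sum + delta = 103 + (-3) = 100

Answer: 100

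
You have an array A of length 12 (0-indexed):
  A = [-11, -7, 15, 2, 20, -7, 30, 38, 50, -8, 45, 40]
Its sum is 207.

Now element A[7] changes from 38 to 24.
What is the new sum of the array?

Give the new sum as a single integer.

Answer: 193

Derivation:
Old value at index 7: 38
New value at index 7: 24
Delta = 24 - 38 = -14
New sum = old_sum + delta = 207 + (-14) = 193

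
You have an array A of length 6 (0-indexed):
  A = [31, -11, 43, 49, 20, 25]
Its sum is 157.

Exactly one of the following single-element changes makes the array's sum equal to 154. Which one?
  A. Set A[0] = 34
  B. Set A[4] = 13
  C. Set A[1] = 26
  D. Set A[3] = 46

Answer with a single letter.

Answer: D

Derivation:
Option A: A[0] 31->34, delta=3, new_sum=157+(3)=160
Option B: A[4] 20->13, delta=-7, new_sum=157+(-7)=150
Option C: A[1] -11->26, delta=37, new_sum=157+(37)=194
Option D: A[3] 49->46, delta=-3, new_sum=157+(-3)=154 <-- matches target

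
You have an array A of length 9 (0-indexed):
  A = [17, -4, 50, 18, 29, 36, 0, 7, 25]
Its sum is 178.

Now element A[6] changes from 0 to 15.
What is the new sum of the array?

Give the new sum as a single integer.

Answer: 193

Derivation:
Old value at index 6: 0
New value at index 6: 15
Delta = 15 - 0 = 15
New sum = old_sum + delta = 178 + (15) = 193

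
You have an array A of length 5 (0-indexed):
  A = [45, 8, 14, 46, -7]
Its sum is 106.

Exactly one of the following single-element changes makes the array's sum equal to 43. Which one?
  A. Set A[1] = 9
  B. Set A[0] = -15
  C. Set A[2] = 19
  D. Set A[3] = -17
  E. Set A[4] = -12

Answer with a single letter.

Option A: A[1] 8->9, delta=1, new_sum=106+(1)=107
Option B: A[0] 45->-15, delta=-60, new_sum=106+(-60)=46
Option C: A[2] 14->19, delta=5, new_sum=106+(5)=111
Option D: A[3] 46->-17, delta=-63, new_sum=106+(-63)=43 <-- matches target
Option E: A[4] -7->-12, delta=-5, new_sum=106+(-5)=101

Answer: D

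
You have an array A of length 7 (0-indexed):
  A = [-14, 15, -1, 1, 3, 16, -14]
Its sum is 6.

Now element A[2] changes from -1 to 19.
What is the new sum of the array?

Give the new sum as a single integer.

Old value at index 2: -1
New value at index 2: 19
Delta = 19 - -1 = 20
New sum = old_sum + delta = 6 + (20) = 26

Answer: 26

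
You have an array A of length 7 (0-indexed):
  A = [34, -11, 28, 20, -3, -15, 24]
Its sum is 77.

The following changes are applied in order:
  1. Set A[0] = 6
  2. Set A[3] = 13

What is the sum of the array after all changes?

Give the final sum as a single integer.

Initial sum: 77
Change 1: A[0] 34 -> 6, delta = -28, sum = 49
Change 2: A[3] 20 -> 13, delta = -7, sum = 42

Answer: 42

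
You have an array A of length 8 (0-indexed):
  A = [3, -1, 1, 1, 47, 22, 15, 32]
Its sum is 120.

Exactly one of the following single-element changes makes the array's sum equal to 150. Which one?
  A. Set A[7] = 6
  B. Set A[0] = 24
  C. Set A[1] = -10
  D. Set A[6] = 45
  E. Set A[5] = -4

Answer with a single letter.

Answer: D

Derivation:
Option A: A[7] 32->6, delta=-26, new_sum=120+(-26)=94
Option B: A[0] 3->24, delta=21, new_sum=120+(21)=141
Option C: A[1] -1->-10, delta=-9, new_sum=120+(-9)=111
Option D: A[6] 15->45, delta=30, new_sum=120+(30)=150 <-- matches target
Option E: A[5] 22->-4, delta=-26, new_sum=120+(-26)=94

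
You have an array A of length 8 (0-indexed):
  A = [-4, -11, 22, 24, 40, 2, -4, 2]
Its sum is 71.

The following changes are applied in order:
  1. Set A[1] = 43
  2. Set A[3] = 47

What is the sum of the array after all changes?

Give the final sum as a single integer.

Answer: 148

Derivation:
Initial sum: 71
Change 1: A[1] -11 -> 43, delta = 54, sum = 125
Change 2: A[3] 24 -> 47, delta = 23, sum = 148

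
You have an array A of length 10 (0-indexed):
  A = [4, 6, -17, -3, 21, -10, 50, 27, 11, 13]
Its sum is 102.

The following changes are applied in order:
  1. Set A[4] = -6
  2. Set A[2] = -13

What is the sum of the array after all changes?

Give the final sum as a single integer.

Answer: 79

Derivation:
Initial sum: 102
Change 1: A[4] 21 -> -6, delta = -27, sum = 75
Change 2: A[2] -17 -> -13, delta = 4, sum = 79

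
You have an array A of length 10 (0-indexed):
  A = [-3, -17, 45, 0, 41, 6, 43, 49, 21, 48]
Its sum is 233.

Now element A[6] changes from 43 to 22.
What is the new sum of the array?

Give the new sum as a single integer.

Old value at index 6: 43
New value at index 6: 22
Delta = 22 - 43 = -21
New sum = old_sum + delta = 233 + (-21) = 212

Answer: 212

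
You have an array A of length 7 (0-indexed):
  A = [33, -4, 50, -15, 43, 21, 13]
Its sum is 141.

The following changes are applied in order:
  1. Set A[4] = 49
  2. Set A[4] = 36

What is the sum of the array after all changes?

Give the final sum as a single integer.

Answer: 134

Derivation:
Initial sum: 141
Change 1: A[4] 43 -> 49, delta = 6, sum = 147
Change 2: A[4] 49 -> 36, delta = -13, sum = 134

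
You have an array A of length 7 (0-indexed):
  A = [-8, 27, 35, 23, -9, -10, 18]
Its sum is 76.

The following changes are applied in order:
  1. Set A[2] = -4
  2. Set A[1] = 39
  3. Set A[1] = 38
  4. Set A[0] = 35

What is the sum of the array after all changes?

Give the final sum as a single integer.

Initial sum: 76
Change 1: A[2] 35 -> -4, delta = -39, sum = 37
Change 2: A[1] 27 -> 39, delta = 12, sum = 49
Change 3: A[1] 39 -> 38, delta = -1, sum = 48
Change 4: A[0] -8 -> 35, delta = 43, sum = 91

Answer: 91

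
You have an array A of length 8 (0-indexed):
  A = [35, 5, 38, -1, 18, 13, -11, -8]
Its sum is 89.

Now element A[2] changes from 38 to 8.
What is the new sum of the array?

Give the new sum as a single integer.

Old value at index 2: 38
New value at index 2: 8
Delta = 8 - 38 = -30
New sum = old_sum + delta = 89 + (-30) = 59

Answer: 59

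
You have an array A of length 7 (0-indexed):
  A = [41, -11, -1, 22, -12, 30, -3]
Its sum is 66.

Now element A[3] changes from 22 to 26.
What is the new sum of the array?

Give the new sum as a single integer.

Answer: 70

Derivation:
Old value at index 3: 22
New value at index 3: 26
Delta = 26 - 22 = 4
New sum = old_sum + delta = 66 + (4) = 70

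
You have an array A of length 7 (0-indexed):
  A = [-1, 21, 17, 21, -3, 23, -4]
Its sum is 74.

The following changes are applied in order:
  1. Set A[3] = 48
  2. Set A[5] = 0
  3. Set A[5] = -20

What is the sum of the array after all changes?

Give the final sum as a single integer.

Initial sum: 74
Change 1: A[3] 21 -> 48, delta = 27, sum = 101
Change 2: A[5] 23 -> 0, delta = -23, sum = 78
Change 3: A[5] 0 -> -20, delta = -20, sum = 58

Answer: 58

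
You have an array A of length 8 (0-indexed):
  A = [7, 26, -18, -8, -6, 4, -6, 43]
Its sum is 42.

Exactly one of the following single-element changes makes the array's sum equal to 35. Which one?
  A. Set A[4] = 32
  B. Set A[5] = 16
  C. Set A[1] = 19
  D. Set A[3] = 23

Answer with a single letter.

Option A: A[4] -6->32, delta=38, new_sum=42+(38)=80
Option B: A[5] 4->16, delta=12, new_sum=42+(12)=54
Option C: A[1] 26->19, delta=-7, new_sum=42+(-7)=35 <-- matches target
Option D: A[3] -8->23, delta=31, new_sum=42+(31)=73

Answer: C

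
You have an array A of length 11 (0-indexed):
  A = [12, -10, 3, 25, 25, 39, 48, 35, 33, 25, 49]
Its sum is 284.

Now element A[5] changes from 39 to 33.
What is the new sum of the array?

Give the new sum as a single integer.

Answer: 278

Derivation:
Old value at index 5: 39
New value at index 5: 33
Delta = 33 - 39 = -6
New sum = old_sum + delta = 284 + (-6) = 278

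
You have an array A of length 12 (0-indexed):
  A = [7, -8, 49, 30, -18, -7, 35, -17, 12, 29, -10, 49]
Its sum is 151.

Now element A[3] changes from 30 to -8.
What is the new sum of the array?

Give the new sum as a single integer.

Answer: 113

Derivation:
Old value at index 3: 30
New value at index 3: -8
Delta = -8 - 30 = -38
New sum = old_sum + delta = 151 + (-38) = 113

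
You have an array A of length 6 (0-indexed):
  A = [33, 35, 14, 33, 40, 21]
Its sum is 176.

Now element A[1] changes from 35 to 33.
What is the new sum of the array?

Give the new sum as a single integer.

Old value at index 1: 35
New value at index 1: 33
Delta = 33 - 35 = -2
New sum = old_sum + delta = 176 + (-2) = 174

Answer: 174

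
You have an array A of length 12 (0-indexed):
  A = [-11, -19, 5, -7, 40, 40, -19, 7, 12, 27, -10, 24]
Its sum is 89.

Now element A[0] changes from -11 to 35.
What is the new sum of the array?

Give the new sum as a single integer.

Old value at index 0: -11
New value at index 0: 35
Delta = 35 - -11 = 46
New sum = old_sum + delta = 89 + (46) = 135

Answer: 135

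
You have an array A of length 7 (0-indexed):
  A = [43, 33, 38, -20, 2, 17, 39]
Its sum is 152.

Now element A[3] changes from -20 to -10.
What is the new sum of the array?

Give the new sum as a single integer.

Answer: 162

Derivation:
Old value at index 3: -20
New value at index 3: -10
Delta = -10 - -20 = 10
New sum = old_sum + delta = 152 + (10) = 162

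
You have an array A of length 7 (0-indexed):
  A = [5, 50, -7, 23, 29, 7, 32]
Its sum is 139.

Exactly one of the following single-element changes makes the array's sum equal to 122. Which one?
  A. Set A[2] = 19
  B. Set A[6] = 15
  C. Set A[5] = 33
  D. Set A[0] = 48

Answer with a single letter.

Answer: B

Derivation:
Option A: A[2] -7->19, delta=26, new_sum=139+(26)=165
Option B: A[6] 32->15, delta=-17, new_sum=139+(-17)=122 <-- matches target
Option C: A[5] 7->33, delta=26, new_sum=139+(26)=165
Option D: A[0] 5->48, delta=43, new_sum=139+(43)=182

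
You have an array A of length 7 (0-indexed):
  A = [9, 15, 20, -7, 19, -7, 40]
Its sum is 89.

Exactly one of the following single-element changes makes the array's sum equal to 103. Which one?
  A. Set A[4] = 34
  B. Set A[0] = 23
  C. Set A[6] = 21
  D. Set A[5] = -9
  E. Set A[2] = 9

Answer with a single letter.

Option A: A[4] 19->34, delta=15, new_sum=89+(15)=104
Option B: A[0] 9->23, delta=14, new_sum=89+(14)=103 <-- matches target
Option C: A[6] 40->21, delta=-19, new_sum=89+(-19)=70
Option D: A[5] -7->-9, delta=-2, new_sum=89+(-2)=87
Option E: A[2] 20->9, delta=-11, new_sum=89+(-11)=78

Answer: B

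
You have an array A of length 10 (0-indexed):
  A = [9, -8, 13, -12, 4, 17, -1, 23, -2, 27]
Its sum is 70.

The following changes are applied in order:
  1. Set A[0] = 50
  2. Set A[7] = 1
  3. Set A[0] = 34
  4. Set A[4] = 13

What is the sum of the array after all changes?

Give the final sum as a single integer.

Initial sum: 70
Change 1: A[0] 9 -> 50, delta = 41, sum = 111
Change 2: A[7] 23 -> 1, delta = -22, sum = 89
Change 3: A[0] 50 -> 34, delta = -16, sum = 73
Change 4: A[4] 4 -> 13, delta = 9, sum = 82

Answer: 82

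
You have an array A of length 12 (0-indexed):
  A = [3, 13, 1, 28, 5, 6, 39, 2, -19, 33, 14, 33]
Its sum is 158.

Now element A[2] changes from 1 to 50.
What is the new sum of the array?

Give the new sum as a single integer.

Answer: 207

Derivation:
Old value at index 2: 1
New value at index 2: 50
Delta = 50 - 1 = 49
New sum = old_sum + delta = 158 + (49) = 207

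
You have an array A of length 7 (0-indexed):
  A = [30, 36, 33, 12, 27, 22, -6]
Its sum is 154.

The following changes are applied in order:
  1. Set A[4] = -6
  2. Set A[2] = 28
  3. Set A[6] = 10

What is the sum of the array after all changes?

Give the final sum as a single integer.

Initial sum: 154
Change 1: A[4] 27 -> -6, delta = -33, sum = 121
Change 2: A[2] 33 -> 28, delta = -5, sum = 116
Change 3: A[6] -6 -> 10, delta = 16, sum = 132

Answer: 132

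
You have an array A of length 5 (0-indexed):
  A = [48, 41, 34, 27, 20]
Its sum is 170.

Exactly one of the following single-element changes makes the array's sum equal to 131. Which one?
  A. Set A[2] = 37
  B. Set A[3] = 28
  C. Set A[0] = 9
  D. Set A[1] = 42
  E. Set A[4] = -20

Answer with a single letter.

Answer: C

Derivation:
Option A: A[2] 34->37, delta=3, new_sum=170+(3)=173
Option B: A[3] 27->28, delta=1, new_sum=170+(1)=171
Option C: A[0] 48->9, delta=-39, new_sum=170+(-39)=131 <-- matches target
Option D: A[1] 41->42, delta=1, new_sum=170+(1)=171
Option E: A[4] 20->-20, delta=-40, new_sum=170+(-40)=130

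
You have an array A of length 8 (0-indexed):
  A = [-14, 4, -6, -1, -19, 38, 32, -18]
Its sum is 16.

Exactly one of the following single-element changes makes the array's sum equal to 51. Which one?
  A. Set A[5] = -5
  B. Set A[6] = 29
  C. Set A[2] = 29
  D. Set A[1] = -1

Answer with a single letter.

Answer: C

Derivation:
Option A: A[5] 38->-5, delta=-43, new_sum=16+(-43)=-27
Option B: A[6] 32->29, delta=-3, new_sum=16+(-3)=13
Option C: A[2] -6->29, delta=35, new_sum=16+(35)=51 <-- matches target
Option D: A[1] 4->-1, delta=-5, new_sum=16+(-5)=11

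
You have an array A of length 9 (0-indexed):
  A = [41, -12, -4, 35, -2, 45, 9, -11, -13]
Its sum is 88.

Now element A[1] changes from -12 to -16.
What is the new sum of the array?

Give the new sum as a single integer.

Old value at index 1: -12
New value at index 1: -16
Delta = -16 - -12 = -4
New sum = old_sum + delta = 88 + (-4) = 84

Answer: 84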